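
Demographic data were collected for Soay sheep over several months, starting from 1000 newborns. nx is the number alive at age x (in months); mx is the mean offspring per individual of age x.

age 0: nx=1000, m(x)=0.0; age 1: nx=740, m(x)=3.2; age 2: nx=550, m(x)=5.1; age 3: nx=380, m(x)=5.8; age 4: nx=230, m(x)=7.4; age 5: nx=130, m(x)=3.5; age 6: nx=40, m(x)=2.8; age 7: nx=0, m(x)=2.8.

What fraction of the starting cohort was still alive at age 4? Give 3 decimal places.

0.230

l_4 = n_4/n_0 = 230/1000 = 0.23 → 0.230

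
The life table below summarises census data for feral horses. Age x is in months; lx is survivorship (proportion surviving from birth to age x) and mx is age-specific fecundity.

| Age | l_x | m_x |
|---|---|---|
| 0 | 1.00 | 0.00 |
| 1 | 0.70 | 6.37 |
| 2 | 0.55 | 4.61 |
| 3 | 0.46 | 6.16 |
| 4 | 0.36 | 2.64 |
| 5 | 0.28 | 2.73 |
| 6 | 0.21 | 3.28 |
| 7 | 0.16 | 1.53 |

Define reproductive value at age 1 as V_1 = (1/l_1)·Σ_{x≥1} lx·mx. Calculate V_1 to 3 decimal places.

17.824

lx·mx for x ≥ 1: 4.459, 2.5355, 2.8336, 0.9504, 0.7644, 0.6888, 0.2448 → sum = 12.4765
V_1 = 12.4765 / l_1 = 12.4765 / 0.7 = 17.823571… → 17.824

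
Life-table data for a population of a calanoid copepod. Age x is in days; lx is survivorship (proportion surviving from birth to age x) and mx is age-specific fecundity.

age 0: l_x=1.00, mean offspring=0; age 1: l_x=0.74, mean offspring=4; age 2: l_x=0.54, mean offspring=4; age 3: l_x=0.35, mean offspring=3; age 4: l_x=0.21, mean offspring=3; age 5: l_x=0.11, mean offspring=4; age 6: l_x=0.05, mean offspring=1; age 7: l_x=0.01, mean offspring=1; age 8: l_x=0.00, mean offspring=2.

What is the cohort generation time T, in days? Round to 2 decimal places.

lx·mx: 0, 2.96, 2.16, 1.05, 0.63, 0.44, 0.05, 0.01, 0 → R0 = 7.3
x·lx·mx: 0, 2.96, 4.32, 3.15, 2.52, 2.2, 0.3, 0.07, 0 → Σ = 15.52
T = 15.52 / 7.3 = 2.126027… → 2.13

2.13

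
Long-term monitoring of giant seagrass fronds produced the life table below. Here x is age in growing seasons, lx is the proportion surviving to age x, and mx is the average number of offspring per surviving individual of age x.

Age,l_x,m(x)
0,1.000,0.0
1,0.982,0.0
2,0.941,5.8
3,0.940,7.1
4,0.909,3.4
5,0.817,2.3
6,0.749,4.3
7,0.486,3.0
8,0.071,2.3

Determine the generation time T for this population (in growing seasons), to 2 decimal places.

lx·mx: 0, 0, 5.4578, 6.674, 3.0906, 1.8791, 3.2207, 1.458, 0.1633 → R0 = 21.9435
x·lx·mx: 0, 0, 10.9156, 20.022, 12.3624, 9.3955, 19.3242, 10.206, 1.3064 → Σ = 83.5321
T = 83.5321 / 21.9435 = 3.80669… → 3.81

3.81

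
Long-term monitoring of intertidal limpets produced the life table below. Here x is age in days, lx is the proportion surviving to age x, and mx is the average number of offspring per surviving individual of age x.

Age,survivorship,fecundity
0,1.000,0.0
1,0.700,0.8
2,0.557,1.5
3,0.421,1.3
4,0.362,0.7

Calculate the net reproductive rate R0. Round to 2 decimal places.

lx·mx by age: 0, 0.56, 0.8355, 0.5473, 0.2534
R0 = Σ lx·mx = 2.1962 → 2.20

2.20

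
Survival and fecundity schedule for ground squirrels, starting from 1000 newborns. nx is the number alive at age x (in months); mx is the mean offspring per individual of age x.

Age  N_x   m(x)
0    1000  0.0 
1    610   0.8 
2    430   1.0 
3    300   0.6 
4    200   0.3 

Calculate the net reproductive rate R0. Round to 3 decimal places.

1.158

lx = nx/n0 = nx/1000: 1, 0.61, 0.43, 0.3, 0.2
lx·mx by age: 0, 0.488, 0.43, 0.18, 0.06
R0 = Σ lx·mx = 1.158 → 1.158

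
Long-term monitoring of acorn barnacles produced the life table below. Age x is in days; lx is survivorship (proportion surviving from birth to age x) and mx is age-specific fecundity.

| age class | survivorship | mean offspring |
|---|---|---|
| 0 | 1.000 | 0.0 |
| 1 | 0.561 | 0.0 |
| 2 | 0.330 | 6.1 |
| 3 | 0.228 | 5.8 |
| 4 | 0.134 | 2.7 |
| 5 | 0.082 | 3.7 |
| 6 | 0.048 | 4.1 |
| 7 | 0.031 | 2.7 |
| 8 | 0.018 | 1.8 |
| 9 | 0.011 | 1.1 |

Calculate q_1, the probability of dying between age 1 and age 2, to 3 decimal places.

0.412

q_1 = (l_1 − l_2) / l_1 = (0.561 − 0.33) / 0.561
     = 0.231 / 0.561 = 0.411765… → 0.412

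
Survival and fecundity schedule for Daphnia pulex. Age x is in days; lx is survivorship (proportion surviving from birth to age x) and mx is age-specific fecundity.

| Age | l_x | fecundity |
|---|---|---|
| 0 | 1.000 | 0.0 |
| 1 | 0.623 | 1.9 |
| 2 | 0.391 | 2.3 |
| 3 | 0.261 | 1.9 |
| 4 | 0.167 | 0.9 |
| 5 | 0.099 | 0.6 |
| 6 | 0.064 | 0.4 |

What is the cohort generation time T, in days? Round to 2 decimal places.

1.96

lx·mx: 0, 1.1837, 0.8993, 0.4959, 0.1503, 0.0594, 0.0256 → R0 = 2.8142
x·lx·mx: 0, 1.1837, 1.7986, 1.4877, 0.6012, 0.297, 0.1536 → Σ = 5.5218
T = 5.5218 / 2.8142 = 1.962121… → 1.96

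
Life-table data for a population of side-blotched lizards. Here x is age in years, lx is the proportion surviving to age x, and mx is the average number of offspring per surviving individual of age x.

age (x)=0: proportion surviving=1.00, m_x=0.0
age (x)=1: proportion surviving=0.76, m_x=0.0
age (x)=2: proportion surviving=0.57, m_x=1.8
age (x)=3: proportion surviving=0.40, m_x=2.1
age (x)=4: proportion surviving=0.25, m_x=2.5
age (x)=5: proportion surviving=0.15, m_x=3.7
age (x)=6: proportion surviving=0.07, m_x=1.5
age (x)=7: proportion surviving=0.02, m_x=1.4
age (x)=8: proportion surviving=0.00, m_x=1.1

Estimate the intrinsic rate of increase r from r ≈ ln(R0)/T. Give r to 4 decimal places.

R0 = Σ lx·mx = 0 + 0 + 1.026 + 0.84 + 0.625 + 0.555 + 0.105 + 0.028 + 0 = 3.179
Σ x·lx·mx = 10.673; T = 10.673/3.179 = 3.35735…
r ≈ ln(R0)/T = ln(3.179)/3.35735… = 0.344488… → 0.3445

0.3445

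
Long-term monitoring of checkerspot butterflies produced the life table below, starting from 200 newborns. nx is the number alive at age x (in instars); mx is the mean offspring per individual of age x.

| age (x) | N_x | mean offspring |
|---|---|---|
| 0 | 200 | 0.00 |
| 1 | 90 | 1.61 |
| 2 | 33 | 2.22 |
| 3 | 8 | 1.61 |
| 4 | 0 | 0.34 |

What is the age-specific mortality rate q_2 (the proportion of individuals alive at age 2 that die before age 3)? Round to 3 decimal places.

lx = nx/n0 = nx/200: 1, 0.45, 0.165, 0.04, 0
q_2 = (l_2 − l_3) / l_2 = (0.165 − 0.04) / 0.165
     = 0.125 / 0.165 = 0.757576… → 0.758

0.758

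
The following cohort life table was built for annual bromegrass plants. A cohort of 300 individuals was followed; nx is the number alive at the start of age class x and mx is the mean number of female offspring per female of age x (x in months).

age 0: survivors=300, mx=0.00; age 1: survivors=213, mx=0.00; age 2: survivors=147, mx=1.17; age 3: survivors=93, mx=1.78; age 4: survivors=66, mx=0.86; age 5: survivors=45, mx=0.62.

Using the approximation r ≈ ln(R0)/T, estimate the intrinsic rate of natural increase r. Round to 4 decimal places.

0.1195

lx = nx/n0 = nx/300: 1, 0.71, 0.49, 0.31, 0.22, 0.15
R0 = Σ lx·mx = 0 + 0 + 0.5733 + 0.5518 + 0.1892 + 0.093 = 1.4073
Σ x·lx·mx = 4.0238; T = 4.0238/1.4073 = 2.85923…
r ≈ ln(R0)/T = ln(1.4073)/2.85923… = 0.119498… → 0.1195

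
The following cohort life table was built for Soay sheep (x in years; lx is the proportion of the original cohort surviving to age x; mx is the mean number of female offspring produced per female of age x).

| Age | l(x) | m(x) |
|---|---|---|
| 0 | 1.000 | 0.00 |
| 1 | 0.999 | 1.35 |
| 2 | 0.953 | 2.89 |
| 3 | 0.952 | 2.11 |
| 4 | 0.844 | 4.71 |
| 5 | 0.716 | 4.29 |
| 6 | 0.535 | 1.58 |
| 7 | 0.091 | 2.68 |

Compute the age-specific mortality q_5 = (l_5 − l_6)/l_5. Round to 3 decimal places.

0.253

q_5 = (l_5 − l_6) / l_5 = (0.716 − 0.535) / 0.716
     = 0.181 / 0.716 = 0.252793… → 0.253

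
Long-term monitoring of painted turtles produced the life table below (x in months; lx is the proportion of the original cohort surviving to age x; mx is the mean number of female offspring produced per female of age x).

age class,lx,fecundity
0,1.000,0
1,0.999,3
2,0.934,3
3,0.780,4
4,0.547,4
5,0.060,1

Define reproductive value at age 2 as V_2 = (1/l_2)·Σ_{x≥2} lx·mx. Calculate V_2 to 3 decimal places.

8.747

lx·mx for x ≥ 2: 2.802, 3.12, 2.188, 0.06 → sum = 8.17
V_2 = 8.17 / l_2 = 8.17 / 0.934 = 8.747323… → 8.747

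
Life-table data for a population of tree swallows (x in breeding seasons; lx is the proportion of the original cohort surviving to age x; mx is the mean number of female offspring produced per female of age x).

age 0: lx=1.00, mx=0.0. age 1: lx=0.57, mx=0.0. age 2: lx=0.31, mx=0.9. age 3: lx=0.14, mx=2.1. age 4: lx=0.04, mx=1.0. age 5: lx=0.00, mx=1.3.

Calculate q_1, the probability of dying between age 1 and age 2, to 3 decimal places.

q_1 = (l_1 − l_2) / l_1 = (0.57 − 0.31) / 0.57
     = 0.26 / 0.57 = 0.45614… → 0.456

0.456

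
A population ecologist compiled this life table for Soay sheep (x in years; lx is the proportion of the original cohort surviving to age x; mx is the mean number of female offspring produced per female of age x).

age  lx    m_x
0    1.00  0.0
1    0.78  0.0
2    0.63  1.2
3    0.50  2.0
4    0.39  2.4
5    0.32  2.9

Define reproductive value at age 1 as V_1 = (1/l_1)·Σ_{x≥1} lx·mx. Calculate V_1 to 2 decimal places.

4.64

lx·mx for x ≥ 1: 0, 0.756, 1, 0.936, 0.928 → sum = 3.62
V_1 = 3.62 / l_1 = 3.62 / 0.78 = 4.641026… → 4.64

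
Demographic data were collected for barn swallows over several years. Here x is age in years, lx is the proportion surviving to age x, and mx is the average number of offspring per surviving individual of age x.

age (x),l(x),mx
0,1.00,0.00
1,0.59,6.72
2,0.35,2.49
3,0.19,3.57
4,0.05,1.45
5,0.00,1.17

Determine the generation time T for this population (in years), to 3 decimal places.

1.438

lx·mx: 0, 3.9648, 0.8715, 0.6783, 0.0725, 0 → R0 = 5.5871
x·lx·mx: 0, 3.9648, 1.743, 2.0349, 0.29, 0 → Σ = 8.0327
T = 8.0327 / 5.5871 = 1.437723… → 1.438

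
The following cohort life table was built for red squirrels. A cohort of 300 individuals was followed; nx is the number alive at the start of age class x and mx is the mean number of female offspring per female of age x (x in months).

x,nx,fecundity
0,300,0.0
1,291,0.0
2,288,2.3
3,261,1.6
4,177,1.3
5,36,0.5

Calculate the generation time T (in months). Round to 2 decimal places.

2.70

lx = nx/n0 = nx/300: 1, 0.97, 0.96, 0.87, 0.59, 0.12
lx·mx: 0, 0, 2.208, 1.392, 0.767, 0.06 → R0 = 4.427
x·lx·mx: 0, 0, 4.416, 4.176, 3.068, 0.3 → Σ = 11.96
T = 11.96 / 4.427 = 2.701604… → 2.70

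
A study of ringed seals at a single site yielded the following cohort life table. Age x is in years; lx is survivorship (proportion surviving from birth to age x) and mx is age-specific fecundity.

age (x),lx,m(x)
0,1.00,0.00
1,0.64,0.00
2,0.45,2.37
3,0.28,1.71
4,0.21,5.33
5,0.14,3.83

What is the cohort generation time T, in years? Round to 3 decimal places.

3.352

lx·mx: 0, 0, 1.0665, 0.4788, 1.1193, 0.5362 → R0 = 3.2008
x·lx·mx: 0, 0, 2.133, 1.4364, 4.4772, 2.681 → Σ = 10.7276
T = 10.7276 / 3.2008 = 3.351537… → 3.352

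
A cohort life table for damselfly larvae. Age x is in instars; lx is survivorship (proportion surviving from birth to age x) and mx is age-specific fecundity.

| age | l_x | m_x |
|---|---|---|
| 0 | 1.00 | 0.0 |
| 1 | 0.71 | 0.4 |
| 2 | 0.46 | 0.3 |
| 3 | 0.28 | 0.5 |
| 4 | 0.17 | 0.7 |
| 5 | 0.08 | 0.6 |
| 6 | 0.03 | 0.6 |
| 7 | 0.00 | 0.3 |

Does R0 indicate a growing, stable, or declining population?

R0 = Σ lx·mx = 0 + 0.284 + 0.138 + 0.14 + 0.119 + 0.048 + 0.018 + 0 = 0.747
R0 < 1, so the population is declining.

declining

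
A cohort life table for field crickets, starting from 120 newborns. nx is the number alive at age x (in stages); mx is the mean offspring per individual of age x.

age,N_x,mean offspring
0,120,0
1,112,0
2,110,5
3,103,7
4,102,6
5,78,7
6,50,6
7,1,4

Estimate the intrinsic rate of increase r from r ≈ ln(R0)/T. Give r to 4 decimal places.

0.8319

lx = nx/n0 = nx/120: 1, 0.93333…, 0.91667…, 0.85833…, 0.85, 0.65, 0.41667…, 0.00833…
R0 = Σ lx·mx = 0 + 0 + 4.58333… + 6.00833… + 5.1 + 4.55 + 2.5… + 0.03333… = 22.775…
Σ x·lx·mx = 85.575…; T = 85.575…/22.775… = 3.75741…
r ≈ ln(R0)/T = ln(22.775…)/3.75741… = 0.831867… → 0.8319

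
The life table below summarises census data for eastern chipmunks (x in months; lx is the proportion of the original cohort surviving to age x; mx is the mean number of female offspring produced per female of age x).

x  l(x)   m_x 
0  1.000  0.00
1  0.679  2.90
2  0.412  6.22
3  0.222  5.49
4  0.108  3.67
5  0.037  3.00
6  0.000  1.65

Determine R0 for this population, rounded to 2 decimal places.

6.26

lx·mx by age: 0, 1.9691, 2.56264, 1.21878, 0.39636, 0.111, 0
R0 = Σ lx·mx = 6.25788 → 6.26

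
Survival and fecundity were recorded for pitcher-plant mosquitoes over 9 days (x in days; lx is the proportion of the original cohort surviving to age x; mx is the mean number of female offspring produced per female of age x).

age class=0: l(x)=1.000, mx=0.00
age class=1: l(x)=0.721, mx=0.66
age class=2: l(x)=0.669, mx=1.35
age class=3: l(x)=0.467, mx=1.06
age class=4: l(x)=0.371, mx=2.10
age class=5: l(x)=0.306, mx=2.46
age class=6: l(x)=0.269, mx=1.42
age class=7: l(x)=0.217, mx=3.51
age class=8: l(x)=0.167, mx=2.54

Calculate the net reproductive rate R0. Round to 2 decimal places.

4.97

lx·mx by age: 0, 0.47586, 0.90315, 0.49502, 0.7791, 0.75276, 0.38198, 0.76167, 0.42418
R0 = Σ lx·mx = 4.97372 → 4.97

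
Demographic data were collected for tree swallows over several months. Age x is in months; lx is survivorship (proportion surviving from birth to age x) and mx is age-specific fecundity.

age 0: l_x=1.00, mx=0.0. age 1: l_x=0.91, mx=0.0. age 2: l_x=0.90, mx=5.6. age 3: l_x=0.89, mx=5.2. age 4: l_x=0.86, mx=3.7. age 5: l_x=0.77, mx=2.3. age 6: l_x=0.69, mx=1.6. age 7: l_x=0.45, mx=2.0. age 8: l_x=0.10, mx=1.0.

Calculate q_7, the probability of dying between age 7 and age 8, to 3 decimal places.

q_7 = (l_7 − l_8) / l_7 = (0.45 − 0.1) / 0.45
     = 0.35 / 0.45 = 0.777778… → 0.778

0.778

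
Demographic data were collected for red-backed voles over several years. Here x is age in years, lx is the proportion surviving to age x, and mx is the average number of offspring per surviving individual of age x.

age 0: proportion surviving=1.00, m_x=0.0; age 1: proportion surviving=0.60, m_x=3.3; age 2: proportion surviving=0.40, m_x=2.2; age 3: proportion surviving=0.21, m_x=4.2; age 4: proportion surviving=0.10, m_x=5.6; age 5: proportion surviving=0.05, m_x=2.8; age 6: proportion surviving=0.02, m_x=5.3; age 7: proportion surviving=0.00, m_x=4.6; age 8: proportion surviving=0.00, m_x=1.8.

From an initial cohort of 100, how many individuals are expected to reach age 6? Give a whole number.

Expected survivors = N0 · l_6 = 100 × 0.02 = 2 → 2

2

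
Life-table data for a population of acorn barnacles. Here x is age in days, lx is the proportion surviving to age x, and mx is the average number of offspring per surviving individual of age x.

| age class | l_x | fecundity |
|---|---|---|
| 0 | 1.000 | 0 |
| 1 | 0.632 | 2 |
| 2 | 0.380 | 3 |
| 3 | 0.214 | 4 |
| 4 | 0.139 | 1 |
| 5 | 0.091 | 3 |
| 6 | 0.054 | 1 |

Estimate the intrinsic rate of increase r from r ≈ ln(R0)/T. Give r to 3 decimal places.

0.586

R0 = Σ lx·mx = 0 + 1.264 + 1.14 + 0.856 + 0.139 + 0.273 + 0.054 = 3.726
Σ x·lx·mx = 8.357; T = 8.357/3.726 = 2.24289…
r ≈ ln(R0)/T = ln(3.726)/2.24289… = 0.58645… → 0.586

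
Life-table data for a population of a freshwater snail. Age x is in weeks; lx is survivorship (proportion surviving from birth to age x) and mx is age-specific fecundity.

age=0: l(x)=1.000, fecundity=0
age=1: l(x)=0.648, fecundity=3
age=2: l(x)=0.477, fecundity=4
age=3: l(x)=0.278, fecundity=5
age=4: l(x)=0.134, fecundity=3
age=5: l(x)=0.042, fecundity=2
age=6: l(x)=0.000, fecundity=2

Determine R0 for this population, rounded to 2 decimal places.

lx·mx by age: 0, 1.944, 1.908, 1.39, 0.402, 0.084, 0
R0 = Σ lx·mx = 5.728 → 5.73

5.73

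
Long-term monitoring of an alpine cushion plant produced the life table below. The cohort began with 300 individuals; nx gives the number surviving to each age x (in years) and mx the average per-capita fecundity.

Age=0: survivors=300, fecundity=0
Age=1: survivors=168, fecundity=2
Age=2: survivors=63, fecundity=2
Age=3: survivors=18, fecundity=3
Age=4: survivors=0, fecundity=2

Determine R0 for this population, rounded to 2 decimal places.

1.72

lx = nx/n0 = nx/300: 1, 0.56, 0.21, 0.06, 0
lx·mx by age: 0, 1.12, 0.42, 0.18, 0
R0 = Σ lx·mx = 1.72 → 1.72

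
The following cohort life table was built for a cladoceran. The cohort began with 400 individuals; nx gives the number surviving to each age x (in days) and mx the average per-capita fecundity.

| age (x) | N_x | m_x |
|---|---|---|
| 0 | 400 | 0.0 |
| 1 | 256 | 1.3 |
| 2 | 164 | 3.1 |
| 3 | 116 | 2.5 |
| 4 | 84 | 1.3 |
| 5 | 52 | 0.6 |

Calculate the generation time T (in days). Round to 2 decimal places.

2.21

lx = nx/n0 = nx/400: 1, 0.64, 0.41, 0.29, 0.21, 0.13
lx·mx: 0, 0.832, 1.271, 0.725, 0.273, 0.078 → R0 = 3.179
x·lx·mx: 0, 0.832, 2.542, 2.175, 1.092, 0.39 → Σ = 7.031
T = 7.031 / 3.179 = 2.211702… → 2.21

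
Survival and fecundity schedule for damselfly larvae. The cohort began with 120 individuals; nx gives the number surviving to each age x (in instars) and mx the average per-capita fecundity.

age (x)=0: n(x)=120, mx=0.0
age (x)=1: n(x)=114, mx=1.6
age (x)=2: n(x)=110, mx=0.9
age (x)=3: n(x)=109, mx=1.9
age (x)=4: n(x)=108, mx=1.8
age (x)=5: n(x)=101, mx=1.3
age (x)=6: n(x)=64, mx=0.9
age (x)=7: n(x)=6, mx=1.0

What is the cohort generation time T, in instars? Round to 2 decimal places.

lx = nx/n0 = nx/120: 1, 0.95, 0.91667…, 0.90833…, 0.9, 0.84167…, 0.53333…, 0.05
lx·mx: 0, 1.52, 0.825…, 1.725833…, 1.62, 1.094167…, 0.48…, 0.05 → R0 = 7.315…
x·lx·mx: 0, 1.52, 1.65…, 5.1775…, 6.48, 5.470833…, 2.88…, 0.35 → Σ = 23.528333…
T = 23.528333… / 7.315… = 3.21645… → 3.22

3.22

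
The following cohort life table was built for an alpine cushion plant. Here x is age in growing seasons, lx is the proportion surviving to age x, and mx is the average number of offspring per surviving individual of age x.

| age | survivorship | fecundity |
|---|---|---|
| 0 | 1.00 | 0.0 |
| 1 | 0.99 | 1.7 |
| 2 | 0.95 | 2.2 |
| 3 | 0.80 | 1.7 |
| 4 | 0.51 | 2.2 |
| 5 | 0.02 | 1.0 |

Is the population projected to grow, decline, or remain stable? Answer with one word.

growing

R0 = Σ lx·mx = 0 + 1.683 + 2.09 + 1.36 + 1.122 + 0.02 = 6.275
R0 > 1, so the population is growing.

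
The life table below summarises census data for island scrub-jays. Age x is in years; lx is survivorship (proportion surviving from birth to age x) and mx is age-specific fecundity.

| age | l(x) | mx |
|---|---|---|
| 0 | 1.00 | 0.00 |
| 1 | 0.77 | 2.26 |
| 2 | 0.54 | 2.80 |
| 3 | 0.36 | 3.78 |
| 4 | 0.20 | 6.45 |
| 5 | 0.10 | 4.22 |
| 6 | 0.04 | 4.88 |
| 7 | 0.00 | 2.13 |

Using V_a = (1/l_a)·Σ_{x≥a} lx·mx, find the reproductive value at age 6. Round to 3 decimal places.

lx·mx for x ≥ 6: 0.1952, 0 → sum = 0.1952
V_6 = 0.1952 / l_6 = 0.1952 / 0.04 = 4.88 → 4.880

4.880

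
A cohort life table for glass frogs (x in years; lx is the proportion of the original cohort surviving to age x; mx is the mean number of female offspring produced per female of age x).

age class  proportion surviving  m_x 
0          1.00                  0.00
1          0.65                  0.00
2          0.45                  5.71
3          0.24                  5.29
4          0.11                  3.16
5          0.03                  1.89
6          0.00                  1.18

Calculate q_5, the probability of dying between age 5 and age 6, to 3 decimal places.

1.000

q_5 = (l_5 − l_6) / l_5 = (0.03 − 0) / 0.03
     = 0.03 / 0.03 = 1 → 1.000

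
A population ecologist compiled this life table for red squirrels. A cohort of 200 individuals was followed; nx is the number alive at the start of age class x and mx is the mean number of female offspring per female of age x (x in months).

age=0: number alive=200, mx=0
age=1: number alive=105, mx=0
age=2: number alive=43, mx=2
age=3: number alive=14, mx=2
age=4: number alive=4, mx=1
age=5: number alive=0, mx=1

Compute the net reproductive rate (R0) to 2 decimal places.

lx = nx/n0 = nx/200: 1, 0.525, 0.215, 0.07, 0.02, 0
lx·mx by age: 0, 0, 0.43, 0.14, 0.02, 0
R0 = Σ lx·mx = 0.59 → 0.59

0.59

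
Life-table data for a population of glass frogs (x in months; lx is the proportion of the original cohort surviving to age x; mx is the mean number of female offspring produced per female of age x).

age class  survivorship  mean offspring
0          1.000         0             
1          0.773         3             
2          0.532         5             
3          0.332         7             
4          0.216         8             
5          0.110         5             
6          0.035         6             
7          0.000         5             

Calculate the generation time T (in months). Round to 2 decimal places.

2.61

lx·mx: 0, 2.319, 2.66, 2.324, 1.728, 0.55, 0.21, 0 → R0 = 9.791
x·lx·mx: 0, 2.319, 5.32, 6.972, 6.912, 2.75, 1.26, 0 → Σ = 25.533
T = 25.533 / 9.791 = 2.607803… → 2.61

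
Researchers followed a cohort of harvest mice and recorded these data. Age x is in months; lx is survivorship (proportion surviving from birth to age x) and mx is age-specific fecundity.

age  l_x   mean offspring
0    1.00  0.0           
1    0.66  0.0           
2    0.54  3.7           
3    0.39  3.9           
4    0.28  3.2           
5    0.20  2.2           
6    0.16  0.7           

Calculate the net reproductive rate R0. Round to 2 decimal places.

lx·mx by age: 0, 0, 1.998, 1.521, 0.896, 0.44, 0.112
R0 = Σ lx·mx = 4.967 → 4.97

4.97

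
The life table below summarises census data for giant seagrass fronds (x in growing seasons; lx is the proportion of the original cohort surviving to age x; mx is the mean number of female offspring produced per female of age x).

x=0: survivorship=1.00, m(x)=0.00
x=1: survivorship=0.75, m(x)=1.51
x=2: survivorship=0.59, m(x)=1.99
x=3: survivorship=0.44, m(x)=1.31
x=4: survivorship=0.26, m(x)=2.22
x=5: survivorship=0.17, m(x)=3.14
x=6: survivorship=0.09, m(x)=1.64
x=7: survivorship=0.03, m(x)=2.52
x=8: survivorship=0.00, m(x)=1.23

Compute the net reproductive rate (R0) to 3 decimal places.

lx·mx by age: 0, 1.1325, 1.1741, 0.5764, 0.5772, 0.5338, 0.1476, 0.0756, 0
R0 = Σ lx·mx = 4.2172 → 4.217

4.217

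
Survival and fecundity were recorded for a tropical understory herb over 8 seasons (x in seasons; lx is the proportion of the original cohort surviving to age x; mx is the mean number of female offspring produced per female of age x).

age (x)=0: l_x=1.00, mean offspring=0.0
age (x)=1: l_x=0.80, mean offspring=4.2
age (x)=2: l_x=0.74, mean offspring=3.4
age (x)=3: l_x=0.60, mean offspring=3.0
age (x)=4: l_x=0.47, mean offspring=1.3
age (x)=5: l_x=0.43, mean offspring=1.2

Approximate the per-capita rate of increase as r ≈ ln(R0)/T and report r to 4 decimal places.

1.0176

R0 = Σ lx·mx = 0 + 3.36 + 2.516 + 1.8 + 0.611 + 0.516 = 8.803
Σ x·lx·mx = 18.816; T = 18.816/8.803 = 2.13745…
r ≈ ln(R0)/T = ln(8.803)/2.13745… = 1.017609… → 1.0176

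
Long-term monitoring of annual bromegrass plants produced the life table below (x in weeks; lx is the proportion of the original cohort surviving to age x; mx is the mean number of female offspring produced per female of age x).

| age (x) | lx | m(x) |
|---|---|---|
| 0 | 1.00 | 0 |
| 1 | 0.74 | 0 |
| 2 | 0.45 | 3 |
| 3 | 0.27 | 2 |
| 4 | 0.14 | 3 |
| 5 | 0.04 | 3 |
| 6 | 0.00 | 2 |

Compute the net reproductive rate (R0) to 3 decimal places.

2.430

lx·mx by age: 0, 0, 1.35, 0.54, 0.42, 0.12, 0
R0 = Σ lx·mx = 2.43 → 2.430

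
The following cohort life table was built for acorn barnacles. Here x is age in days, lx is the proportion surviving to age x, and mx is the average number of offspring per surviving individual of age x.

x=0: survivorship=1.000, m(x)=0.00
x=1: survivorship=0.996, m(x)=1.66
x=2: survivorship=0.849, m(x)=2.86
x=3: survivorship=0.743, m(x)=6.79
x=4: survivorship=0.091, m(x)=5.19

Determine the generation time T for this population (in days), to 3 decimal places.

2.452

lx·mx: 0, 1.65336, 2.42814, 5.04497, 0.47229 → R0 = 9.59876
x·lx·mx: 0, 1.65336, 4.85628, 15.13491, 1.88916 → Σ = 23.53371
T = 23.53371 / 9.59876 = 2.451745… → 2.452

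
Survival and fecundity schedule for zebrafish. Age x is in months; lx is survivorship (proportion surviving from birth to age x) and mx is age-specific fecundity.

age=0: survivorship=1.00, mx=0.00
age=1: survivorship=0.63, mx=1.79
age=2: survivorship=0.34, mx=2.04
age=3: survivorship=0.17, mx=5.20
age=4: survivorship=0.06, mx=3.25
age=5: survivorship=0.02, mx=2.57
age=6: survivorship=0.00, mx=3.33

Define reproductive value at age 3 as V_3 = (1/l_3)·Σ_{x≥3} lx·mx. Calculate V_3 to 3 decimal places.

6.649

lx·mx for x ≥ 3: 0.884, 0.195, 0.0514, 0 → sum = 1.1304
V_3 = 1.1304 / l_3 = 1.1304 / 0.17 = 6.649412… → 6.649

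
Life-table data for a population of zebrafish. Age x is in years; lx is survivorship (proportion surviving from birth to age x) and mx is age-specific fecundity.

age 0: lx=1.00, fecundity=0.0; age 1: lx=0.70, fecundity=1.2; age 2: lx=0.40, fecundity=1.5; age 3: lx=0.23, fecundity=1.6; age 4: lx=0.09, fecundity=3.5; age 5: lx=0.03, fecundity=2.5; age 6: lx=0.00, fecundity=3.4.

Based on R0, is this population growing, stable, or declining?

R0 = Σ lx·mx = 0 + 0.84 + 0.6 + 0.368 + 0.315 + 0.075 + 0 = 2.198
R0 > 1, so the population is growing.

growing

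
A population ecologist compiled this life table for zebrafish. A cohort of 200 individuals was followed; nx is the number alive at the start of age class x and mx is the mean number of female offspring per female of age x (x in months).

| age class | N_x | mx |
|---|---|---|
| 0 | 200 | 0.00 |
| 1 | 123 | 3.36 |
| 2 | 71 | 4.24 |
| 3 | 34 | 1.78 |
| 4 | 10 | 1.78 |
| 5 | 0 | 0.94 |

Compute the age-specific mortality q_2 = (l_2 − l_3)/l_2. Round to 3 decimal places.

0.521

lx = nx/n0 = nx/200: 1, 0.615, 0.355, 0.17, 0.05, 0
q_2 = (l_2 − l_3) / l_2 = (0.355 − 0.17) / 0.355
     = 0.185 / 0.355 = 0.521127… → 0.521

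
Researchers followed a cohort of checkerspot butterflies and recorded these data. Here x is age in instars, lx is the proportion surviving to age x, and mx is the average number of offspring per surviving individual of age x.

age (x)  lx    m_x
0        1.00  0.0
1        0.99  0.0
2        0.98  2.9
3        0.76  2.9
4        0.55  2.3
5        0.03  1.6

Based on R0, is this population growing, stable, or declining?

R0 = Σ lx·mx = 0 + 0 + 2.842 + 2.204 + 1.265 + 0.048 = 6.359
R0 > 1, so the population is growing.

growing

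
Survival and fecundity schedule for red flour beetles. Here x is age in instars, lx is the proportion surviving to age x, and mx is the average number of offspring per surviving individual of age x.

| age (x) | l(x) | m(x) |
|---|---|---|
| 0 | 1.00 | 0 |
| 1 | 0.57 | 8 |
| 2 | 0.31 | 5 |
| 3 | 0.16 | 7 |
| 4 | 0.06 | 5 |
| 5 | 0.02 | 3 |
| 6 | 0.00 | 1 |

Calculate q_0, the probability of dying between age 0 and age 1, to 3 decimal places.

q_0 = (l_0 − l_1) / l_0 = (1 − 0.57) / 1
     = 0.43 / 1 = 0.43 → 0.430

0.430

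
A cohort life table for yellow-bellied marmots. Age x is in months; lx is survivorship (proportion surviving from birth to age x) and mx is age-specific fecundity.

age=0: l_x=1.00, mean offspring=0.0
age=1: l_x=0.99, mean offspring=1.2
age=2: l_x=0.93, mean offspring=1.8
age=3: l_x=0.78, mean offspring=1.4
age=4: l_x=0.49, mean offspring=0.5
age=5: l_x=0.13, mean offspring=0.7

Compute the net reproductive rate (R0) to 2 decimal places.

lx·mx by age: 0, 1.188, 1.674, 1.092, 0.245, 0.091
R0 = Σ lx·mx = 4.29 → 4.29

4.29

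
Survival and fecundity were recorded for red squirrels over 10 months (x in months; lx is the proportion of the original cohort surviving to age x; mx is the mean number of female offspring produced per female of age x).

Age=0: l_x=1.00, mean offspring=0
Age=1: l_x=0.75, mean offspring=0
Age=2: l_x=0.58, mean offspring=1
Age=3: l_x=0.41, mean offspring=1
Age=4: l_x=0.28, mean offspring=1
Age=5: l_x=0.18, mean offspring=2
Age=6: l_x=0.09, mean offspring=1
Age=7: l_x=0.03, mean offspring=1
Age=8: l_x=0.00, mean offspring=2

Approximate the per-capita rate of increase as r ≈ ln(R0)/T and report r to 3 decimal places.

R0 = Σ lx·mx = 0 + 0 + 0.58 + 0.41 + 0.28 + 0.36 + 0.09 + 0.03 + 0 = 1.75
Σ x·lx·mx = 6.06; T = 6.06/1.75 = 3.46286…
r ≈ ln(R0)/T = ln(1.75)/3.46286… = 0.16161… → 0.162

0.162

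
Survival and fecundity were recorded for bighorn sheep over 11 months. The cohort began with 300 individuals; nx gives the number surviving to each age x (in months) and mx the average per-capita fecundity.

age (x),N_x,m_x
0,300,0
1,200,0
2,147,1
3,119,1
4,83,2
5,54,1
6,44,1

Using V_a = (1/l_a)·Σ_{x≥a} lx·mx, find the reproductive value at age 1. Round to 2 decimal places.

2.65

lx = nx/n0 = nx/300: 1, 0.66667…, 0.49, 0.39667…, 0.27667…, 0.18, 0.14667…
lx·mx for x ≥ 1: 0, 0.49, 0.396667…, 0.553333…, 0.18, 0.146667… → sum = 1.766667…
V_1 = 1.766667… / l_1 = 1.766667… / 0.666667… = 2.65… → 2.65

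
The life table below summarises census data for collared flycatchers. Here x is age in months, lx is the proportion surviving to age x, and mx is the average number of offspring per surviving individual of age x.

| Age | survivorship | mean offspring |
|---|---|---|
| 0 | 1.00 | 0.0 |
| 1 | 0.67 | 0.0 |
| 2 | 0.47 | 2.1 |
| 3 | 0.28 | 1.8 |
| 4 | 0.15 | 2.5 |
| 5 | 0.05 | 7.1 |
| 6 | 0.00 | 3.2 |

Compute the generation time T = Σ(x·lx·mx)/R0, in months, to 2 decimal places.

lx·mx: 0, 0, 0.987, 0.504, 0.375, 0.355, 0 → R0 = 2.221
x·lx·mx: 0, 0, 1.974, 1.512, 1.5, 1.775, 0 → Σ = 6.761
T = 6.761 / 2.221 = 3.044124… → 3.04

3.04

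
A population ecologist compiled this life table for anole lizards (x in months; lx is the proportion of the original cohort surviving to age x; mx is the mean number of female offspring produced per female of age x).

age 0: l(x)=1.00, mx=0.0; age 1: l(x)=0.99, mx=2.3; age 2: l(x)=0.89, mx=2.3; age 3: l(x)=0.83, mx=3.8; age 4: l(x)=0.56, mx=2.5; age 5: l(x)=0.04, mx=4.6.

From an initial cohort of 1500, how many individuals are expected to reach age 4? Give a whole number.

840

Expected survivors = N0 · l_4 = 1500 × 0.56 = 840 → 840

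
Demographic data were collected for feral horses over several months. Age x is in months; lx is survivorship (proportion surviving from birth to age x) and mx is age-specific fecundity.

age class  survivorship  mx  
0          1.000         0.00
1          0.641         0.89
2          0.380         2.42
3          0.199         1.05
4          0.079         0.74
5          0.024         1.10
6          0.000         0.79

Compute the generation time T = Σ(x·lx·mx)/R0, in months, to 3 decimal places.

lx·mx: 0, 0.57049, 0.9196, 0.20895, 0.05846, 0.0264, 0 → R0 = 1.7839
x·lx·mx: 0, 0.57049, 1.8392, 0.62685, 0.23384, 0.132, 0 → Σ = 3.40238
T = 3.40238 / 1.7839 = 1.907271… → 1.907

1.907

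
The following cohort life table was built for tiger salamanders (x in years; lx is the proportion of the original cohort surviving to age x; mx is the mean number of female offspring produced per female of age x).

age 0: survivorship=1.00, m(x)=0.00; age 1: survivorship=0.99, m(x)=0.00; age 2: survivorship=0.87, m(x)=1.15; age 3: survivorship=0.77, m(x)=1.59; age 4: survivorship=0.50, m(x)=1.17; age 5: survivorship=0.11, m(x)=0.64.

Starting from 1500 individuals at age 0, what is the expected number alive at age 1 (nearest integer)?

1485

Expected survivors = N0 · l_1 = 1500 × 0.99 = 1485 → 1485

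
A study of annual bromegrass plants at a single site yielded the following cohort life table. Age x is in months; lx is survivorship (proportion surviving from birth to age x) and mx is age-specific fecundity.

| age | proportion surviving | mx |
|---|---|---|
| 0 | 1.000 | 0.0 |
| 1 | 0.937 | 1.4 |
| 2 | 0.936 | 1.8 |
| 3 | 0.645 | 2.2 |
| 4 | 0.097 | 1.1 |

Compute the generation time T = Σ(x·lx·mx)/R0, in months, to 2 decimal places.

2.07

lx·mx: 0, 1.3118, 1.6848, 1.419, 0.1067 → R0 = 4.5223
x·lx·mx: 0, 1.3118, 3.3696, 4.257, 0.4268 → Σ = 9.3652
T = 9.3652 / 4.5223 = 2.070893… → 2.07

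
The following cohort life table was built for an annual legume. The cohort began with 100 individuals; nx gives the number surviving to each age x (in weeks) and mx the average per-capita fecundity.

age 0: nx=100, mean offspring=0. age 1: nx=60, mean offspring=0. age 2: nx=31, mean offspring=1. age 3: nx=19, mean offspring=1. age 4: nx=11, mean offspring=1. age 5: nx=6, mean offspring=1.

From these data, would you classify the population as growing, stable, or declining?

lx = nx/n0 = nx/100: 1, 0.6, 0.31, 0.19, 0.11, 0.06
R0 = Σ lx·mx = 0 + 0 + 0.31 + 0.19 + 0.11 + 0.06 = 0.67
R0 < 1, so the population is declining.

declining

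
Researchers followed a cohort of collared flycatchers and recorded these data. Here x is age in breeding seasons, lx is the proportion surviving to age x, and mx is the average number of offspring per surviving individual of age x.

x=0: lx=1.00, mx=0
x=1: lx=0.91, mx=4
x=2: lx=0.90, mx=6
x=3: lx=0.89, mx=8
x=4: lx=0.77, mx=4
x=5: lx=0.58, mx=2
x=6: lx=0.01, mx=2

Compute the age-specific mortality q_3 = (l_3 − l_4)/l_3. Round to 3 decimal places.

q_3 = (l_3 − l_4) / l_3 = (0.89 − 0.77) / 0.89
     = 0.12 / 0.89 = 0.134831… → 0.135

0.135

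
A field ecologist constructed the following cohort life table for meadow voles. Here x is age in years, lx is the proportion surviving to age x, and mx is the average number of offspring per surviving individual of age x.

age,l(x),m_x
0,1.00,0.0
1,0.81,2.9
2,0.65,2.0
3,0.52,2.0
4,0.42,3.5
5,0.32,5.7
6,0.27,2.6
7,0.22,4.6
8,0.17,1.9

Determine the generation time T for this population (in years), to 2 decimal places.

3.69

lx·mx: 0, 2.349, 1.3, 1.04, 1.47, 1.824, 0.702, 1.012, 0.323 → R0 = 10.02
x·lx·mx: 0, 2.349, 2.6, 3.12, 5.88, 9.12, 4.212, 7.084, 2.584 → Σ = 36.949
T = 36.949 / 10.02 = 3.687525… → 3.69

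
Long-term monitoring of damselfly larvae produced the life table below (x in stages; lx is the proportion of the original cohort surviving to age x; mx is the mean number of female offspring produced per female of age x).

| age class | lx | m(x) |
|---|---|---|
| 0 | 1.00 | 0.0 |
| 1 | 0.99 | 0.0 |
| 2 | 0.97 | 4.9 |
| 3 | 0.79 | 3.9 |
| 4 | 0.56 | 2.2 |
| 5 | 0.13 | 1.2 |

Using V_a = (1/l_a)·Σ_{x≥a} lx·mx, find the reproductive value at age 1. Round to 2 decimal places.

9.32

lx·mx for x ≥ 1: 0, 4.753, 3.081, 1.232, 0.156 → sum = 9.222
V_1 = 9.222 / l_1 = 9.222 / 0.99 = 9.315152… → 9.32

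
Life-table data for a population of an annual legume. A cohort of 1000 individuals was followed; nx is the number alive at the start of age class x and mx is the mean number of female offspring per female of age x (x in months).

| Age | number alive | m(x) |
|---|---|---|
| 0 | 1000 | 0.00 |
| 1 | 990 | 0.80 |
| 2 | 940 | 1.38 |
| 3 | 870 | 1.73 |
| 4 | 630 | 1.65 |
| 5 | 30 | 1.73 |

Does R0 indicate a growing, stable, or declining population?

lx = nx/n0 = nx/1000: 1, 0.99, 0.94, 0.87, 0.63, 0.03
R0 = Σ lx·mx = 0 + 0.792 + 1.2972 + 1.5051 + 1.0395 + 0.0519 = 4.6857
R0 > 1, so the population is growing.

growing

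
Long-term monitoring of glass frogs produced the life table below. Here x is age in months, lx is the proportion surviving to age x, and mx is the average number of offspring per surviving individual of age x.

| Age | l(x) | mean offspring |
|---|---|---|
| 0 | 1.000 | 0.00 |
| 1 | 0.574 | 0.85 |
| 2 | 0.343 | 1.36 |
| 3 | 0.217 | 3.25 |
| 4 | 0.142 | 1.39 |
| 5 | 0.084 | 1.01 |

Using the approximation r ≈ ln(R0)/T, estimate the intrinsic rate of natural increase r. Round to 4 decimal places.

0.2713

R0 = Σ lx·mx = 0 + 0.4879 + 0.46648 + 0.70525 + 0.19738 + 0.08484 = 1.94185
Σ x·lx·mx = 4.75033; T = 4.75033/1.94185 = 2.44629…
r ≈ ln(R0)/T = ln(1.94185)/2.44629… = 0.271285… → 0.2713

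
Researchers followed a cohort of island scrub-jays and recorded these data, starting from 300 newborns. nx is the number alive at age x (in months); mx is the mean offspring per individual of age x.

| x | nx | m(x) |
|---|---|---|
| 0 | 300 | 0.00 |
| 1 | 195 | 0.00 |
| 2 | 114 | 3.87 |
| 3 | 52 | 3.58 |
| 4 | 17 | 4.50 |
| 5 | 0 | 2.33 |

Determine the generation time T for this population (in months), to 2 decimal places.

lx = nx/n0 = nx/300: 1, 0.65, 0.38, 0.17333…, 0.05667…, 0
lx·mx: 0, 0, 1.4706, 0.620533…, 0.255…, 0 → R0 = 2.346133…
x·lx·mx: 0, 0, 2.9412, 1.8616…, 1.02…, 0 → Σ = 5.8228…
T = 5.8228… / 2.346133… = 2.481871… → 2.48

2.48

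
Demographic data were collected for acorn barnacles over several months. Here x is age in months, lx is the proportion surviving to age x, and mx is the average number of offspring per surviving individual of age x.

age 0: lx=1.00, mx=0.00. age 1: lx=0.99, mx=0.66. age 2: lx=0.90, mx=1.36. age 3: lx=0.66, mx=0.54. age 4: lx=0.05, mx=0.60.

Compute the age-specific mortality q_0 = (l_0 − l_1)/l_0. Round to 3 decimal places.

0.010

q_0 = (l_0 − l_1) / l_0 = (1 − 0.99) / 1
     = 0.01 / 1 = 0.01 → 0.010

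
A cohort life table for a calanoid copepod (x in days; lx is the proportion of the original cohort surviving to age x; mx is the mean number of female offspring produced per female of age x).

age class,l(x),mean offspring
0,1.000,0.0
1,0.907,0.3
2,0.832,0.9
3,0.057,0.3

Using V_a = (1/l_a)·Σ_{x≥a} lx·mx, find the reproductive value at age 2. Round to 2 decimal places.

0.92

lx·mx for x ≥ 2: 0.7488, 0.0171 → sum = 0.7659
V_2 = 0.7659 / l_2 = 0.7659 / 0.832 = 0.920553… → 0.92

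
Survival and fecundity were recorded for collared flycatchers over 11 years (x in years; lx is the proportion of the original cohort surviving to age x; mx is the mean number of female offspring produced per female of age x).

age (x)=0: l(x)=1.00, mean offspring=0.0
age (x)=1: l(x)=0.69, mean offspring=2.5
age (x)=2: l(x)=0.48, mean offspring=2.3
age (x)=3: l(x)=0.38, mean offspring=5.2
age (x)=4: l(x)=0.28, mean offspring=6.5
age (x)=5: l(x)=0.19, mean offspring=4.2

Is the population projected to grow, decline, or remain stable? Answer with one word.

R0 = Σ lx·mx = 0 + 1.725 + 1.104 + 1.976 + 1.82 + 0.798 = 7.423
R0 > 1, so the population is growing.

growing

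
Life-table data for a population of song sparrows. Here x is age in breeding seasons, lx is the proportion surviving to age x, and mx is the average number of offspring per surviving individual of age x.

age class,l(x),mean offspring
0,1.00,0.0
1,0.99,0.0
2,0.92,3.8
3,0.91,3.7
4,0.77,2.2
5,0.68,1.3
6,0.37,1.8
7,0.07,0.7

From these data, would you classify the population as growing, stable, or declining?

R0 = Σ lx·mx = 0 + 0 + 3.496 + 3.367 + 1.694 + 0.884 + 0.666 + 0.049 = 10.156
R0 > 1, so the population is growing.

growing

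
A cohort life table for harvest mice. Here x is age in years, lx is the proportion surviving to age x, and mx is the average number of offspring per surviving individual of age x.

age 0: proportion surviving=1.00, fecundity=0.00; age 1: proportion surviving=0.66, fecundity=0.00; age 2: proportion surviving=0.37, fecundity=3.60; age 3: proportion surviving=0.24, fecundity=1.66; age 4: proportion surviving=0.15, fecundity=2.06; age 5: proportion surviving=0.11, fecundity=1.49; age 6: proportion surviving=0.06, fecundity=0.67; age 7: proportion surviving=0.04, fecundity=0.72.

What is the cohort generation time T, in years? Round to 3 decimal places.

2.798

lx·mx: 0, 0, 1.332, 0.3984, 0.309, 0.1639, 0.0402, 0.0288 → R0 = 2.2723
x·lx·mx: 0, 0, 2.664, 1.1952, 1.236, 0.8195, 0.2412, 0.2016 → Σ = 6.3575
T = 6.3575 / 2.2723 = 2.797826… → 2.798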